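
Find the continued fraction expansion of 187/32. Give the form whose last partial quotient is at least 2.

187 = 5*32 + 27
32 = 1*27 + 5
27 = 5*5 + 2
5 = 2*2 + 1
2 = 2*1 + 0  (stop)
So 187/32 = [5; 1, 5, 2, 2].

[5; 1, 5, 2, 2]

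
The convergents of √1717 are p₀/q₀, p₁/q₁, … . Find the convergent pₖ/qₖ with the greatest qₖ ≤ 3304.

√1717 = [41; 2, 3, 2, 4, 2, 3, 2, 82, …] (period length 8).
Convergents:
  p_0/q_0 = 41/1
  p_1/q_1 = 83/2
  p_2/q_2 = 290/7
  p_3/q_3 = 663/16
  p_4/q_4 = 2942/71
  p_5/q_5 = 6547/158
  p_6/q_6 = 22583/545
  p_7/q_7 = 51713/1248
  p_8/q_8 = 4263049/102881
q_7 = 1248 ≤ 3304 < 102881 = q_8, so the answer is 51713/1248.

51713/1248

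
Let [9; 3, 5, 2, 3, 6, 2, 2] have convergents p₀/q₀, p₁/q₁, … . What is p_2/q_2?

149/16

Using pₖ = aₖpₖ₋₁ + pₖ₋₂, qₖ = aₖqₖ₋₁ + qₖ₋₂ (with p₋₁=1, p₋₂=0, q₋₁=0, q₋₂=1):
  k=0: a=9, p=9, q=1
  k=1: a=3, p=28, q=3
  k=2: a=5, p=149, q=16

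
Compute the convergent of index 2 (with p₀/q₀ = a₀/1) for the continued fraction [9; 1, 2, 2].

Using pₖ = aₖpₖ₋₁ + pₖ₋₂, qₖ = aₖqₖ₋₁ + qₖ₋₂ (with p₋₁=1, p₋₂=0, q₋₁=0, q₋₂=1):
  k=0: a=9, p=9, q=1
  k=1: a=1, p=10, q=1
  k=2: a=2, p=29, q=3

29/3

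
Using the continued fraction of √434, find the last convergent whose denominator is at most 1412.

√434 = [20; 1, 4, 1, 40, …] (period length 4).
Convergents:
  p_0/q_0 = 20/1
  p_1/q_1 = 21/1
  p_2/q_2 = 104/5
  p_3/q_3 = 125/6
  p_4/q_4 = 5104/245
  p_5/q_5 = 5229/251
  p_6/q_6 = 26020/1249
  p_7/q_7 = 31249/1500
q_6 = 1249 ≤ 1412 < 1500 = q_7, so the answer is 26020/1249.

26020/1249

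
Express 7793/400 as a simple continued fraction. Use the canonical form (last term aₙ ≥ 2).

7793 = 19×400 + 193
400 = 2×193 + 14
193 = 13×14 + 11
14 = 1×11 + 3
11 = 3×3 + 2
3 = 1×2 + 1
2 = 2×1 + 0  (stop)
So 7793/400 = [19; 2, 13, 1, 3, 1, 2].

[19; 2, 13, 1, 3, 1, 2]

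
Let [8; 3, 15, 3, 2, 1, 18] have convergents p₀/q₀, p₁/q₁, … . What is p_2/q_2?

383/46

Using pₖ = aₖpₖ₋₁ + pₖ₋₂, qₖ = aₖqₖ₋₁ + qₖ₋₂ (with p₋₁=1, p₋₂=0, q₋₁=0, q₋₂=1):
  k=0: a=8, p=8, q=1
  k=1: a=3, p=25, q=3
  k=2: a=15, p=383, q=46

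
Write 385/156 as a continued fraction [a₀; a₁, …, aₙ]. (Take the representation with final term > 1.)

[2; 2, 7, 3, 3]

385 = 2·156 + 73
156 = 2·73 + 10
73 = 7·10 + 3
10 = 3·3 + 1
3 = 3·1 + 0  (stop)
So 385/156 = [2; 2, 7, 3, 3].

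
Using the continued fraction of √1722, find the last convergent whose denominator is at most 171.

6847/165

√1722 = [41; 2, 82, …] (period length 2).
Convergents:
  p_0/q_0 = 41/1
  p_1/q_1 = 83/2
  p_2/q_2 = 6847/165
  p_3/q_3 = 13777/332
q_2 = 165 ≤ 171 < 332 = q_3, so the answer is 6847/165.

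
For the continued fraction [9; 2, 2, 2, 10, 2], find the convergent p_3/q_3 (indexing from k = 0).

113/12

Using pₖ = aₖpₖ₋₁ + pₖ₋₂, qₖ = aₖqₖ₋₁ + qₖ₋₂ (with p₋₁=1, p₋₂=0, q₋₁=0, q₋₂=1):
  k=0: a=9, p=9, q=1
  k=1: a=2, p=19, q=2
  k=2: a=2, p=47, q=5
  k=3: a=2, p=113, q=12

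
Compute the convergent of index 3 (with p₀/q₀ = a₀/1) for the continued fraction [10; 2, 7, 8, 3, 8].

Using pₖ = aₖpₖ₋₁ + pₖ₋₂, qₖ = aₖqₖ₋₁ + qₖ₋₂ (with p₋₁=1, p₋₂=0, q₋₁=0, q₋₂=1):
  k=0: a=10, p=10, q=1
  k=1: a=2, p=21, q=2
  k=2: a=7, p=157, q=15
  k=3: a=8, p=1277, q=122

1277/122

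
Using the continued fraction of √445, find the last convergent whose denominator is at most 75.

√445 = [21; 10, 1, 1, 10, 42, …] (period length 5).
Convergents:
  p_0/q_0 = 21/1
  p_1/q_1 = 211/10
  p_2/q_2 = 232/11
  p_3/q_3 = 443/21
  p_4/q_4 = 4662/221
q_3 = 21 ≤ 75 < 221 = q_4, so the answer is 443/21.

443/21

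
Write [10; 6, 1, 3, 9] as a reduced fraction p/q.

Using pₖ = aₖpₖ₋₁ + pₖ₋₂ and qₖ = aₖqₖ₋₁ + qₖ₋₂:
  k=0: a=10, p=10, q=1
  k=1: a=6, p=61, q=6
  k=2: a=1, p=71, q=7
  k=3: a=3, p=274, q=27
  k=4: a=9, p=2537, q=250

2537/250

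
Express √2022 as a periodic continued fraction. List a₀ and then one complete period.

[44; 1, 28, 1, 88]

a₀ = ⌊√2022⌋ = 44.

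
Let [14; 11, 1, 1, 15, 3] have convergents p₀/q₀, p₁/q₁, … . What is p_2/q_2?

169/12

Using pₖ = aₖpₖ₋₁ + pₖ₋₂, qₖ = aₖqₖ₋₁ + qₖ₋₂ (with p₋₁=1, p₋₂=0, q₋₁=0, q₋₂=1):
  k=0: a=14, p=14, q=1
  k=1: a=11, p=155, q=11
  k=2: a=1, p=169, q=12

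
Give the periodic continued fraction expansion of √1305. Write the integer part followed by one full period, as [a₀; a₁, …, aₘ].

a₀ = ⌊√1305⌋ = 36.
With m₀=0, d₀=1 and mₖ₊₁ = dₖaₖ − mₖ, dₖ₊₁ = (n − mₖ₊₁²)/dₖ, aₖ₊₁ = ⌊(a₀+mₖ₊₁)/dₖ₊₁⌋:
  k=1: m=36, d=9, a=8
  k=2: m=36, d=1, a=72
d=1 and a=2a₀=72 at k=2, so the next step gives (m, d) = (36, 9) again — its k=1 value — and the period has length 2.

[36; 8, 72]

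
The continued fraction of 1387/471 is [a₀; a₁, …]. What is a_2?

17

1387 = 2·471 + 445   →  a_0 = 2
471 = 1·445 + 26   →  a_1 = 1
445 = 17·26 + 3   →  a_2 = 17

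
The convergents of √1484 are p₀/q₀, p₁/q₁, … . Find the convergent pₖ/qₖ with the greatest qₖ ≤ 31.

√1484 = [38; 1, 1, 10, 1, 1, 76, …] (period length 6).
Convergents:
  p_0/q_0 = 38/1
  p_1/q_1 = 39/1
  p_2/q_2 = 77/2
  p_3/q_3 = 809/21
  p_4/q_4 = 886/23
  p_5/q_5 = 1695/44
q_4 = 23 ≤ 31 < 44 = q_5, so the answer is 886/23.

886/23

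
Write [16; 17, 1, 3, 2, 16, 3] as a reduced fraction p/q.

129301/8053

Fold from the inside: start with 3/1.
  16 + 1/3 = 49/3
  2 + 3/49 = 101/49
  3 + 49/101 = 352/101
  1 + 101/352 = 453/352
  17 + 352/453 = 8053/453
  16 + 453/8053 = 129301/8053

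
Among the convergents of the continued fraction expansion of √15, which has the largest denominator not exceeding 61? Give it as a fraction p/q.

√15 = [3; 1, 6, …] (period length 2).
Convergents:
  p_0/q_0 = 3/1
  p_1/q_1 = 4/1
  p_2/q_2 = 27/7
  p_3/q_3 = 31/8
  p_4/q_4 = 213/55
  p_5/q_5 = 244/63
q_4 = 55 ≤ 61 < 63 = q_5, so the answer is 213/55.

213/55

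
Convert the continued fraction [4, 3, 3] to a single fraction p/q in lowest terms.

Using pₖ = aₖpₖ₋₁ + pₖ₋₂ and qₖ = aₖqₖ₋₁ + qₖ₋₂:
  k=0: a=4, p=4, q=1
  k=1: a=3, p=13, q=3
  k=2: a=3, p=43, q=10

43/10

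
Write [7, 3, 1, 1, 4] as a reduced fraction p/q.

Fold from the inside: start with 4/1.
  1 + 1/4 = 5/4
  1 + 4/5 = 9/5
  3 + 5/9 = 32/9
  7 + 9/32 = 233/32

233/32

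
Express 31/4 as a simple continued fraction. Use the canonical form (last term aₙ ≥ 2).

31 = 7·4 + 3
4 = 1·3 + 1
3 = 3·1 + 0  (stop)
So 31/4 = [7; 1, 3].

[7; 1, 3]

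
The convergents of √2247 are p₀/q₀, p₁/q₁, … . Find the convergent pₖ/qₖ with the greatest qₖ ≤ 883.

√2247 = [47; 2, 2, 15, 2, 2, 94, …] (period length 6).
Convergents:
  p_0/q_0 = 47/1
  p_1/q_1 = 95/2
  p_2/q_2 = 237/5
  p_3/q_3 = 3650/77
  p_4/q_4 = 7537/159
  p_5/q_5 = 18724/395
  p_6/q_6 = 1767593/37289
q_5 = 395 ≤ 883 < 37289 = q_6, so the answer is 18724/395.

18724/395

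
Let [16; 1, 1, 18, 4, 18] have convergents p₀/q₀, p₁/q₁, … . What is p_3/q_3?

Using pₖ = aₖpₖ₋₁ + pₖ₋₂, qₖ = aₖqₖ₋₁ + qₖ₋₂ (with p₋₁=1, p₋₂=0, q₋₁=0, q₋₂=1):
  k=0: a=16, p=16, q=1
  k=1: a=1, p=17, q=1
  k=2: a=1, p=33, q=2
  k=3: a=18, p=611, q=37

611/37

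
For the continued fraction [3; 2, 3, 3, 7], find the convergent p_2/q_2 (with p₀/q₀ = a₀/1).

Using pₖ = aₖpₖ₋₁ + pₖ₋₂, qₖ = aₖqₖ₋₁ + qₖ₋₂ (with p₋₁=1, p₋₂=0, q₋₁=0, q₋₂=1):
  k=0: a=3, p=3, q=1
  k=1: a=2, p=7, q=2
  k=2: a=3, p=24, q=7

24/7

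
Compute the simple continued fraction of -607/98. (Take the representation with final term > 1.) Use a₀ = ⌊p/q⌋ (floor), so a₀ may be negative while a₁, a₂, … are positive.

-607 = -7×98 + 79
98 = 1×79 + 19
79 = 4×19 + 3
19 = 6×3 + 1
3 = 3×1 + 0  (stop)
So -607/98 = [-7; 1, 4, 6, 3].

[-7; 1, 4, 6, 3]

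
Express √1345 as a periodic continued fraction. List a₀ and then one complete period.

[36; 1, 2, 14, 2, 1, 72]

a₀ = ⌊√1345⌋ = 36.
With m₀=0, d₀=1 and mₖ₊₁ = dₖaₖ − mₖ, dₖ₊₁ = (n − mₖ₊₁²)/dₖ, aₖ₊₁ = ⌊(a₀+mₖ₊₁)/dₖ₊₁⌋:
  k=1: m=36, d=49, a=1
  k=2: m=13, d=24, a=2
  k=3: m=35, d=5, a=14
  k=4: m=35, d=24, a=2
  k=5: m=13, d=49, a=1
  k=6: m=36, d=1, a=72
d=1 and a=2a₀=72 at k=6, so the next step gives (m, d) = (36, 49) again — its k=1 value — and the period has length 6.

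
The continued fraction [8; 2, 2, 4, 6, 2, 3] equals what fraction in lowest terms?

8619/1025

Using pₖ = aₖpₖ₋₁ + pₖ₋₂ and qₖ = aₖqₖ₋₁ + qₖ₋₂:
  k=0: a=8, p=8, q=1
  k=1: a=2, p=17, q=2
  k=2: a=2, p=42, q=5
  k=3: a=4, p=185, q=22
  k=4: a=6, p=1152, q=137
  k=5: a=2, p=2489, q=296
  k=6: a=3, p=8619, q=1025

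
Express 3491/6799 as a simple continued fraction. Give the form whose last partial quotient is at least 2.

[0; 1, 1, 18, 13, 14]

3491 = 0×6799 + 3491
6799 = 1×3491 + 3308
3491 = 1×3308 + 183
3308 = 18×183 + 14
183 = 13×14 + 1
14 = 14×1 + 0  (stop)
So 3491/6799 = [0; 1, 1, 18, 13, 14].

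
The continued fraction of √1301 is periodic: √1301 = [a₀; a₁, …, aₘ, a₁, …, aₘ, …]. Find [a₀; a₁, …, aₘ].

[36; 14, 2, 2, 2, 2, 14, 72]

a₀ = ⌊√1301⌋ = 36.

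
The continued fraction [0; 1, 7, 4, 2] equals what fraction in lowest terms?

65/74

Fold from the inside: start with 2/1.
  4 + 1/2 = 9/2
  7 + 2/9 = 65/9
  1 + 9/65 = 74/65
  0 + 65/74 = 65/74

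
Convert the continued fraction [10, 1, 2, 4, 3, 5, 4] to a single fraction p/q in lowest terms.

9985/934

Fold from the inside: start with 4/1.
  5 + 1/4 = 21/4
  3 + 4/21 = 67/21
  4 + 21/67 = 289/67
  2 + 67/289 = 645/289
  1 + 289/645 = 934/645
  10 + 645/934 = 9985/934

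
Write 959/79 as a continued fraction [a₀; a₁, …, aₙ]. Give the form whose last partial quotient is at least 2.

[12; 7, 5, 2]

959 = 12×79 + 11
79 = 7×11 + 2
11 = 5×2 + 1
2 = 2×1 + 0  (stop)
So 959/79 = [12; 7, 5, 2].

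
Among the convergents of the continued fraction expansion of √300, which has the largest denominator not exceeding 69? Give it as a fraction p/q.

433/25

√300 = [17; 3, 8, 3, 34, …] (period length 4).
Convergents:
  p_0/q_0 = 17/1
  p_1/q_1 = 52/3
  p_2/q_2 = 433/25
  p_3/q_3 = 1351/78
q_2 = 25 ≤ 69 < 78 = q_3, so the answer is 433/25.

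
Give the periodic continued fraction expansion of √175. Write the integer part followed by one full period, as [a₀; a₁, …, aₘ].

a₀ = ⌊√175⌋ = 13.

[13; 4, 2, 1, 2, 4, 26]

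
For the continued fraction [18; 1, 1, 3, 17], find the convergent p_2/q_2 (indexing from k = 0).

Using pₖ = aₖpₖ₋₁ + pₖ₋₂, qₖ = aₖqₖ₋₁ + qₖ₋₂ (with p₋₁=1, p₋₂=0, q₋₁=0, q₋₂=1):
  k=0: a=18, p=18, q=1
  k=1: a=1, p=19, q=1
  k=2: a=1, p=37, q=2

37/2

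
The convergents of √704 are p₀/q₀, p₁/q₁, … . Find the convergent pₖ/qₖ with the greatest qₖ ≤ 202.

√704 = [26; 1, 1, 7, 13, 7, 1, 1, 52, …] (period length 8).
Convergents:
  p_0/q_0 = 26/1
  p_1/q_1 = 27/1
  p_2/q_2 = 53/2
  p_3/q_3 = 398/15
  p_4/q_4 = 5227/197
  p_5/q_5 = 36987/1394
q_4 = 197 ≤ 202 < 1394 = q_5, so the answer is 5227/197.

5227/197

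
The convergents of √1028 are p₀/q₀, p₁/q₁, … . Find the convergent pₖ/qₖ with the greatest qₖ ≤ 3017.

√1028 = [32; 16, 64, …] (period length 2).
Convergents:
  p_0/q_0 = 32/1
  p_1/q_1 = 513/16
  p_2/q_2 = 32864/1025
  p_3/q_3 = 526337/16416
q_2 = 1025 ≤ 3017 < 16416 = q_3, so the answer is 32864/1025.

32864/1025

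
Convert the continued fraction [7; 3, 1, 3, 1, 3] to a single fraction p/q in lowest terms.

523/72

Using pₖ = aₖpₖ₋₁ + pₖ₋₂ and qₖ = aₖqₖ₋₁ + qₖ₋₂:
  k=0: a=7, p=7, q=1
  k=1: a=3, p=22, q=3
  k=2: a=1, p=29, q=4
  k=3: a=3, p=109, q=15
  k=4: a=1, p=138, q=19
  k=5: a=3, p=523, q=72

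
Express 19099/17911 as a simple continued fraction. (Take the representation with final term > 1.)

[1; 15, 13, 18, 5]

19099 = 1·17911 + 1188
17911 = 15·1188 + 91
1188 = 13·91 + 5
91 = 18·5 + 1
5 = 5·1 + 0  (stop)
So 19099/17911 = [1; 15, 13, 18, 5].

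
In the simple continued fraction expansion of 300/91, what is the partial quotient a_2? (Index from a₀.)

300 = 3·91 + 27   →  a_0 = 3
91 = 3·27 + 10   →  a_1 = 3
27 = 2·10 + 7   →  a_2 = 2

2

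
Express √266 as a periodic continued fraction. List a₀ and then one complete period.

[16; 3, 4, 3, 32]

a₀ = ⌊√266⌋ = 16.
With m₀=0, d₀=1 and mₖ₊₁ = dₖaₖ − mₖ, dₖ₊₁ = (n − mₖ₊₁²)/dₖ, aₖ₊₁ = ⌊(a₀+mₖ₊₁)/dₖ₊₁⌋:
  k=1: m=16, d=10, a=3
  k=2: m=14, d=7, a=4
  k=3: m=14, d=10, a=3
  k=4: m=16, d=1, a=32
d=1 and a=2a₀=32 at k=4, so the next step gives (m, d) = (16, 10) again — its k=1 value — and the period has length 4.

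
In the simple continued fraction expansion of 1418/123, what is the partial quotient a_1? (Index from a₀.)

1

1418 = 11·123 + 65   →  a_0 = 11
123 = 1·65 + 58   →  a_1 = 1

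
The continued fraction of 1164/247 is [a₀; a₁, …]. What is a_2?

1164 = 4·247 + 176   →  a_0 = 4
247 = 1·176 + 71   →  a_1 = 1
176 = 2·71 + 34   →  a_2 = 2

2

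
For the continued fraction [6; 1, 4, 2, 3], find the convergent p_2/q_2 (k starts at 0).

34/5

Using pₖ = aₖpₖ₋₁ + pₖ₋₂, qₖ = aₖqₖ₋₁ + qₖ₋₂ (with p₋₁=1, p₋₂=0, q₋₁=0, q₋₂=1):
  k=0: a=6, p=6, q=1
  k=1: a=1, p=7, q=1
  k=2: a=4, p=34, q=5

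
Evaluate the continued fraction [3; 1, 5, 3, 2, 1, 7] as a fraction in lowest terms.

1863/485

Fold from the inside: start with 7/1.
  1 + 1/7 = 8/7
  2 + 7/8 = 23/8
  3 + 8/23 = 77/23
  5 + 23/77 = 408/77
  1 + 77/408 = 485/408
  3 + 408/485 = 1863/485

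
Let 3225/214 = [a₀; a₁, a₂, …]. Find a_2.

3

3225 = 15·214 + 15   →  a_0 = 15
214 = 14·15 + 4   →  a_1 = 14
15 = 3·4 + 3   →  a_2 = 3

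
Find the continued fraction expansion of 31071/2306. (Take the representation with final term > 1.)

[13; 2, 9, 9, 4, 3]

31071 = 13*2306 + 1093
2306 = 2*1093 + 120
1093 = 9*120 + 13
120 = 9*13 + 3
13 = 4*3 + 1
3 = 3*1 + 0  (stop)
So 31071/2306 = [13; 2, 9, 9, 4, 3].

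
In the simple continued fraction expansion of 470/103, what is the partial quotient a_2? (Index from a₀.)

470 = 4·103 + 58   →  a_0 = 4
103 = 1·58 + 45   →  a_1 = 1
58 = 1·45 + 13   →  a_2 = 1

1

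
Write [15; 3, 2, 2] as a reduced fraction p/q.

260/17

Fold from the inside: start with 2/1.
  2 + 1/2 = 5/2
  3 + 2/5 = 17/5
  15 + 5/17 = 260/17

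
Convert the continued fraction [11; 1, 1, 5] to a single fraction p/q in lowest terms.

127/11

Fold from the inside: start with 5/1.
  1 + 1/5 = 6/5
  1 + 5/6 = 11/6
  11 + 6/11 = 127/11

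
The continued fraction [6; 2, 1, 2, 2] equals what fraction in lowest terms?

121/19

Using pₖ = aₖpₖ₋₁ + pₖ₋₂ and qₖ = aₖqₖ₋₁ + qₖ₋₂:
  k=0: a=6, p=6, q=1
  k=1: a=2, p=13, q=2
  k=2: a=1, p=19, q=3
  k=3: a=2, p=51, q=8
  k=4: a=2, p=121, q=19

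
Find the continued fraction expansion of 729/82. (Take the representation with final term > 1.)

729 = 8·82 + 73
82 = 1·73 + 9
73 = 8·9 + 1
9 = 9·1 + 0  (stop)
So 729/82 = [8; 1, 8, 9].

[8; 1, 8, 9]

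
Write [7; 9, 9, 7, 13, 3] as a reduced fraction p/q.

167549/23566

Using pₖ = aₖpₖ₋₁ + pₖ₋₂ and qₖ = aₖqₖ₋₁ + qₖ₋₂:
  k=0: a=7, p=7, q=1
  k=1: a=9, p=64, q=9
  k=2: a=9, p=583, q=82
  k=3: a=7, p=4145, q=583
  k=4: a=13, p=54468, q=7661
  k=5: a=3, p=167549, q=23566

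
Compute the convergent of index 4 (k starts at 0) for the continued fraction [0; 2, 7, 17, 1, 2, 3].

Using pₖ = aₖpₖ₋₁ + pₖ₋₂, qₖ = aₖqₖ₋₁ + qₖ₋₂ (with p₋₁=1, p₋₂=0, q₋₁=0, q₋₂=1):
  k=0: a=0, p=0, q=1
  k=1: a=2, p=1, q=2
  k=2: a=7, p=7, q=15
  k=3: a=17, p=120, q=257
  k=4: a=1, p=127, q=272

127/272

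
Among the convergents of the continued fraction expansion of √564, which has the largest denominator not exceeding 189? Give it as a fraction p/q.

√564 = [23; 1, 2, 1, 46, …] (period length 4).
Convergents:
  p_0/q_0 = 23/1
  p_1/q_1 = 24/1
  p_2/q_2 = 71/3
  p_3/q_3 = 95/4
  p_4/q_4 = 4441/187
  p_5/q_5 = 4536/191
q_4 = 187 ≤ 189 < 191 = q_5, so the answer is 4441/187.

4441/187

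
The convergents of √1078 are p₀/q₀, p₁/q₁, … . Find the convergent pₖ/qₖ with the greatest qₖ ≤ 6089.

√1078 = [32; 1, 4, 1, 64, …] (period length 4).
Convergents:
  p_0/q_0 = 32/1
  p_1/q_1 = 33/1
  p_2/q_2 = 164/5
  p_3/q_3 = 197/6
  p_4/q_4 = 12772/389
  p_5/q_5 = 12969/395
  p_6/q_6 = 64648/1969
  p_7/q_7 = 77617/2364
  p_8/q_8 = 5032136/153265
q_7 = 2364 ≤ 6089 < 153265 = q_8, so the answer is 77617/2364.

77617/2364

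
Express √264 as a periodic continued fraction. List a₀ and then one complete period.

a₀ = ⌊√264⌋ = 16.
With m₀=0, d₀=1 and mₖ₊₁ = dₖaₖ − mₖ, dₖ₊₁ = (n − mₖ₊₁²)/dₖ, aₖ₊₁ = ⌊(a₀+mₖ₊₁)/dₖ₊₁⌋:
  k=1: m=16, d=8, a=4
  k=2: m=16, d=1, a=32
d=1 and a=2a₀=32 at k=2, so the next step gives (m, d) = (16, 8) again — its k=1 value — and the period has length 2.

[16; 4, 32]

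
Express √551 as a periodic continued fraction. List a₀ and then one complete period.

[23; 2, 8, 1, 8, 2, 46]

a₀ = ⌊√551⌋ = 23.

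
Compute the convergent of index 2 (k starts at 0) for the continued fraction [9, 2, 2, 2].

Using pₖ = aₖpₖ₋₁ + pₖ₋₂, qₖ = aₖqₖ₋₁ + qₖ₋₂ (with p₋₁=1, p₋₂=0, q₋₁=0, q₋₂=1):
  k=0: a=9, p=9, q=1
  k=1: a=2, p=19, q=2
  k=2: a=2, p=47, q=5

47/5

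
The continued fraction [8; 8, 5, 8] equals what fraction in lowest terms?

Using pₖ = aₖpₖ₋₁ + pₖ₋₂ and qₖ = aₖqₖ₋₁ + qₖ₋₂:
  k=0: a=8, p=8, q=1
  k=1: a=8, p=65, q=8
  k=2: a=5, p=333, q=41
  k=3: a=8, p=2729, q=336

2729/336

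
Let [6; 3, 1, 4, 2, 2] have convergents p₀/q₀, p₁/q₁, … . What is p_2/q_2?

Using pₖ = aₖpₖ₋₁ + pₖ₋₂, qₖ = aₖqₖ₋₁ + qₖ₋₂ (with p₋₁=1, p₋₂=0, q₋₁=0, q₋₂=1):
  k=0: a=6, p=6, q=1
  k=1: a=3, p=19, q=3
  k=2: a=1, p=25, q=4

25/4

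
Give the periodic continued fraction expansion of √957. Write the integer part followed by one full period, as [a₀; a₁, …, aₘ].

a₀ = ⌊√957⌋ = 30.
With m₀=0, d₀=1 and mₖ₊₁ = dₖaₖ − mₖ, dₖ₊₁ = (n − mₖ₊₁²)/dₖ, aₖ₊₁ = ⌊(a₀+mₖ₊₁)/dₖ₊₁⌋:
  k=1: m=30, d=57, a=1
  k=2: m=27, d=4, a=14
  k=3: m=29, d=29, a=2
  k=4: m=29, d=4, a=14
  k=5: m=27, d=57, a=1
  k=6: m=30, d=1, a=60
d=1 and a=2a₀=60 at k=6, so the next step gives (m, d) = (30, 57) again — its k=1 value — and the period has length 6.

[30; 1, 14, 2, 14, 1, 60]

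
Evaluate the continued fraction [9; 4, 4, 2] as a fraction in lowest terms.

Fold from the inside: start with 2/1.
  4 + 1/2 = 9/2
  4 + 2/9 = 38/9
  9 + 9/38 = 351/38

351/38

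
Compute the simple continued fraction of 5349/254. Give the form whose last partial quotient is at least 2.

[21; 16, 1, 14]

5349 = 21*254 + 15
254 = 16*15 + 14
15 = 1*14 + 1
14 = 14*1 + 0  (stop)
So 5349/254 = [21; 16, 1, 14].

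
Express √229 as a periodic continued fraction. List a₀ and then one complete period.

a₀ = ⌊√229⌋ = 15.
With m₀=0, d₀=1 and mₖ₊₁ = dₖaₖ − mₖ, dₖ₊₁ = (n − mₖ₊₁²)/dₖ, aₖ₊₁ = ⌊(a₀+mₖ₊₁)/dₖ₊₁⌋:
  k=1: m=15, d=4, a=7
  k=2: m=13, d=15, a=1
  k=3: m=2, d=15, a=1
  k=4: m=13, d=4, a=7
  k=5: m=15, d=1, a=30
d=1 and a=2a₀=30 at k=5, so the next step gives (m, d) = (15, 4) again — its k=1 value — and the period has length 5.

[15; 7, 1, 1, 7, 30]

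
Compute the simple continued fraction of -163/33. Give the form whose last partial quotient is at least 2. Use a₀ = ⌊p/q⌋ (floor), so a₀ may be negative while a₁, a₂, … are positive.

-163 = -5×33 + 2
33 = 16×2 + 1
2 = 2×1 + 0  (stop)
So -163/33 = [-5; 16, 2].

[-5; 16, 2]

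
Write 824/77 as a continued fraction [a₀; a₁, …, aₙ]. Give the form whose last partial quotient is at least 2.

824 = 10*77 + 54
77 = 1*54 + 23
54 = 2*23 + 8
23 = 2*8 + 7
8 = 1*7 + 1
7 = 7*1 + 0  (stop)
So 824/77 = [10; 1, 2, 2, 1, 7].

[10; 1, 2, 2, 1, 7]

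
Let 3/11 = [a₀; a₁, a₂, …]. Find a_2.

3 = 0·11 + 3   →  a_0 = 0
11 = 3·3 + 2   →  a_1 = 3
3 = 1·2 + 1   →  a_2 = 1

1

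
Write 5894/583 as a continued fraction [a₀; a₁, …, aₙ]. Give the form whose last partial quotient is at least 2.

[10; 9, 9, 7]

5894 = 10×583 + 64
583 = 9×64 + 7
64 = 9×7 + 1
7 = 7×1 + 0  (stop)
So 5894/583 = [10; 9, 9, 7].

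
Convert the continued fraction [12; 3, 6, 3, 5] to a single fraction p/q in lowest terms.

3929/319

Fold from the inside: start with 5/1.
  3 + 1/5 = 16/5
  6 + 5/16 = 101/16
  3 + 16/101 = 319/101
  12 + 101/319 = 3929/319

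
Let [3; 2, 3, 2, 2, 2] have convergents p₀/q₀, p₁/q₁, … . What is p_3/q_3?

55/16

Using pₖ = aₖpₖ₋₁ + pₖ₋₂, qₖ = aₖqₖ₋₁ + qₖ₋₂ (with p₋₁=1, p₋₂=0, q₋₁=0, q₋₂=1):
  k=0: a=3, p=3, q=1
  k=1: a=2, p=7, q=2
  k=2: a=3, p=24, q=7
  k=3: a=2, p=55, q=16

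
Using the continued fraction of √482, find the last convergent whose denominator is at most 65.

√482 = [21; 1, 20, 1, 42, …] (period length 4).
Convergents:
  p_0/q_0 = 21/1
  p_1/q_1 = 22/1
  p_2/q_2 = 461/21
  p_3/q_3 = 483/22
  p_4/q_4 = 20747/945
q_3 = 22 ≤ 65 < 945 = q_4, so the answer is 483/22.

483/22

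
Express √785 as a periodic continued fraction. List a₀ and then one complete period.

[28; 56]

a₀ = ⌊√785⌋ = 28.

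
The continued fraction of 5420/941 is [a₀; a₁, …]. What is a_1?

1

5420 = 5·941 + 715   →  a_0 = 5
941 = 1·715 + 226   →  a_1 = 1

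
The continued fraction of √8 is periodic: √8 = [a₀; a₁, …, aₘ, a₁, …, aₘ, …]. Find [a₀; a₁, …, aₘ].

a₀ = ⌊√8⌋ = 2.
With m₀=0, d₀=1 and mₖ₊₁ = dₖaₖ − mₖ, dₖ₊₁ = (n − mₖ₊₁²)/dₖ, aₖ₊₁ = ⌊(a₀+mₖ₊₁)/dₖ₊₁⌋:
  k=1: m=2, d=4, a=1
  k=2: m=2, d=1, a=4
d=1 and a=2a₀=4 at k=2, so the next step gives (m, d) = (2, 4) again — its k=1 value — and the period has length 2.

[2; 1, 4]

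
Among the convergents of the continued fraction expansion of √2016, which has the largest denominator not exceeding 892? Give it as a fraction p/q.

39916/889

√2016 = [44; 1, 8, 1, 88, …] (period length 4).
Convergents:
  p_0/q_0 = 44/1
  p_1/q_1 = 45/1
  p_2/q_2 = 404/9
  p_3/q_3 = 449/10
  p_4/q_4 = 39916/889
  p_5/q_5 = 40365/899
q_4 = 889 ≤ 892 < 899 = q_5, so the answer is 39916/889.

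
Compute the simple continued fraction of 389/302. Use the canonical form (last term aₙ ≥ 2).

389 = 1*302 + 87
302 = 3*87 + 41
87 = 2*41 + 5
41 = 8*5 + 1
5 = 5*1 + 0  (stop)
So 389/302 = [1; 3, 2, 8, 5].

[1; 3, 2, 8, 5]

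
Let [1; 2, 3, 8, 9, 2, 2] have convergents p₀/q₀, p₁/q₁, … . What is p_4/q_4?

757/529

Using pₖ = aₖpₖ₋₁ + pₖ₋₂, qₖ = aₖqₖ₋₁ + qₖ₋₂ (with p₋₁=1, p₋₂=0, q₋₁=0, q₋₂=1):
  k=0: a=1, p=1, q=1
  k=1: a=2, p=3, q=2
  k=2: a=3, p=10, q=7
  k=3: a=8, p=83, q=58
  k=4: a=9, p=757, q=529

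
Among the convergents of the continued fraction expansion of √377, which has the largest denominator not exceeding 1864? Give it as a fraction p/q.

√377 = [19; 2, 2, 2, 38, …] (period length 4).
Convergents:
  p_0/q_0 = 19/1
  p_1/q_1 = 39/2
  p_2/q_2 = 97/5
  p_3/q_3 = 233/12
  p_4/q_4 = 8951/461
  p_5/q_5 = 18135/934
  p_6/q_6 = 45221/2329
q_5 = 934 ≤ 1864 < 2329 = q_6, so the answer is 18135/934.

18135/934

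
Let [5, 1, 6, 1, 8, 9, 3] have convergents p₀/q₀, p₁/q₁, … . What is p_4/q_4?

Using pₖ = aₖpₖ₋₁ + pₖ₋₂, qₖ = aₖqₖ₋₁ + qₖ₋₂ (with p₋₁=1, p₋₂=0, q₋₁=0, q₋₂=1):
  k=0: a=5, p=5, q=1
  k=1: a=1, p=6, q=1
  k=2: a=6, p=41, q=7
  k=3: a=1, p=47, q=8
  k=4: a=8, p=417, q=71

417/71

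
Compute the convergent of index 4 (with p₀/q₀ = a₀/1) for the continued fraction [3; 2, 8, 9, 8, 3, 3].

4363/1257

Using pₖ = aₖpₖ₋₁ + pₖ₋₂, qₖ = aₖqₖ₋₁ + qₖ₋₂ (with p₋₁=1, p₋₂=0, q₋₁=0, q₋₂=1):
  k=0: a=3, p=3, q=1
  k=1: a=2, p=7, q=2
  k=2: a=8, p=59, q=17
  k=3: a=9, p=538, q=155
  k=4: a=8, p=4363, q=1257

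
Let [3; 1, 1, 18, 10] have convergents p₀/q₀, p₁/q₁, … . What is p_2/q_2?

7/2

Using pₖ = aₖpₖ₋₁ + pₖ₋₂, qₖ = aₖqₖ₋₁ + qₖ₋₂ (with p₋₁=1, p₋₂=0, q₋₁=0, q₋₂=1):
  k=0: a=3, p=3, q=1
  k=1: a=1, p=4, q=1
  k=2: a=1, p=7, q=2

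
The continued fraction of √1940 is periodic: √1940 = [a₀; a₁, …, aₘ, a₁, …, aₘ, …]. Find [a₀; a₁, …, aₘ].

a₀ = ⌊√1940⌋ = 44.
With m₀=0, d₀=1 and mₖ₊₁ = dₖaₖ − mₖ, dₖ₊₁ = (n − mₖ₊₁²)/dₖ, aₖ₊₁ = ⌊(a₀+mₖ₊₁)/dₖ₊₁⌋:
  k=1: m=44, d=4, a=22
  k=2: m=44, d=1, a=88
d=1 and a=2a₀=88 at k=2, so the next step gives (m, d) = (44, 4) again — its k=1 value — and the period has length 2.

[44; 22, 88]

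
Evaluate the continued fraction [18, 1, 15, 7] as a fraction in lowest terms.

2140/113

Fold from the inside: start with 7/1.
  15 + 1/7 = 106/7
  1 + 7/106 = 113/106
  18 + 106/113 = 2140/113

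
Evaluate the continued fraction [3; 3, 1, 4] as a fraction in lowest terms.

62/19

Using pₖ = aₖpₖ₋₁ + pₖ₋₂ and qₖ = aₖqₖ₋₁ + qₖ₋₂:
  k=0: a=3, p=3, q=1
  k=1: a=3, p=10, q=3
  k=2: a=1, p=13, q=4
  k=3: a=4, p=62, q=19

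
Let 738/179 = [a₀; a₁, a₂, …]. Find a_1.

738 = 4·179 + 22   →  a_0 = 4
179 = 8·22 + 3   →  a_1 = 8

8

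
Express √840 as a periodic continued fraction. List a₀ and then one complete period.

a₀ = ⌊√840⌋ = 28.
With m₀=0, d₀=1 and mₖ₊₁ = dₖaₖ − mₖ, dₖ₊₁ = (n − mₖ₊₁²)/dₖ, aₖ₊₁ = ⌊(a₀+mₖ₊₁)/dₖ₊₁⌋:
  k=1: m=28, d=56, a=1
  k=2: m=28, d=1, a=56
d=1 and a=2a₀=56 at k=2, so the next step gives (m, d) = (28, 56) again — its k=1 value — and the period has length 2.

[28; 1, 56]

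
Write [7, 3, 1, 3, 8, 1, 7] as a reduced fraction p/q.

Using pₖ = aₖpₖ₋₁ + pₖ₋₂ and qₖ = aₖqₖ₋₁ + qₖ₋₂:
  k=0: a=7, p=7, q=1
  k=1: a=3, p=22, q=3
  k=2: a=1, p=29, q=4
  k=3: a=3, p=109, q=15
  k=4: a=8, p=901, q=124
  k=5: a=1, p=1010, q=139
  k=6: a=7, p=7971, q=1097

7971/1097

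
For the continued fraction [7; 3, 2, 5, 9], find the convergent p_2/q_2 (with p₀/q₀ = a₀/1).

51/7

Using pₖ = aₖpₖ₋₁ + pₖ₋₂, qₖ = aₖqₖ₋₁ + qₖ₋₂ (with p₋₁=1, p₋₂=0, q₋₁=0, q₋₂=1):
  k=0: a=7, p=7, q=1
  k=1: a=3, p=22, q=3
  k=2: a=2, p=51, q=7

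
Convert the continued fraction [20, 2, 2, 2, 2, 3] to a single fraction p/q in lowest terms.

2021/99

Using pₖ = aₖpₖ₋₁ + pₖ₋₂ and qₖ = aₖqₖ₋₁ + qₖ₋₂:
  k=0: a=20, p=20, q=1
  k=1: a=2, p=41, q=2
  k=2: a=2, p=102, q=5
  k=3: a=2, p=245, q=12
  k=4: a=2, p=592, q=29
  k=5: a=3, p=2021, q=99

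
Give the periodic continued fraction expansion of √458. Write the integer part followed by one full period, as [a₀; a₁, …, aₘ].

a₀ = ⌊√458⌋ = 21.
With m₀=0, d₀=1 and mₖ₊₁ = dₖaₖ − mₖ, dₖ₊₁ = (n − mₖ₊₁²)/dₖ, aₖ₊₁ = ⌊(a₀+mₖ₊₁)/dₖ₊₁⌋:
  k=1: m=21, d=17, a=2
  k=2: m=13, d=17, a=2
  k=3: m=21, d=1, a=42
d=1 and a=2a₀=42 at k=3, so the next step gives (m, d) = (21, 17) again — its k=1 value — and the period has length 3.

[21; 2, 2, 42]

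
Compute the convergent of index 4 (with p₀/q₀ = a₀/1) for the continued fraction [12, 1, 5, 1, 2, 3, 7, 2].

Using pₖ = aₖpₖ₋₁ + pₖ₋₂, qₖ = aₖqₖ₋₁ + qₖ₋₂ (with p₋₁=1, p₋₂=0, q₋₁=0, q₋₂=1):
  k=0: a=12, p=12, q=1
  k=1: a=1, p=13, q=1
  k=2: a=5, p=77, q=6
  k=3: a=1, p=90, q=7
  k=4: a=2, p=257, q=20

257/20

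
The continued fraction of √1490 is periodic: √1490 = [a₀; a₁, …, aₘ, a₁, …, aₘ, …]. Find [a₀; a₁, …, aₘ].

[38; 1, 1, 1, 1, 76]

a₀ = ⌊√1490⌋ = 38.
With m₀=0, d₀=1 and mₖ₊₁ = dₖaₖ − mₖ, dₖ₊₁ = (n − mₖ₊₁²)/dₖ, aₖ₊₁ = ⌊(a₀+mₖ₊₁)/dₖ₊₁⌋:
  k=1: m=38, d=46, a=1
  k=2: m=8, d=31, a=1
  k=3: m=23, d=31, a=1
  k=4: m=8, d=46, a=1
  k=5: m=38, d=1, a=76
d=1 and a=2a₀=76 at k=5, so the next step gives (m, d) = (38, 46) again — its k=1 value — and the period has length 5.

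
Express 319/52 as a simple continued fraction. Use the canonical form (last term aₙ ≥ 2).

319 = 6·52 + 7
52 = 7·7 + 3
7 = 2·3 + 1
3 = 3·1 + 0  (stop)
So 319/52 = [6; 7, 2, 3].

[6; 7, 2, 3]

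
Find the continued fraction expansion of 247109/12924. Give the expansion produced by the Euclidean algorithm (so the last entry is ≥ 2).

[19; 8, 3, 9, 2, 3, 3, 2]

247109 = 19×12924 + 1553
12924 = 8×1553 + 500
1553 = 3×500 + 53
500 = 9×53 + 23
53 = 2×23 + 7
23 = 3×7 + 2
7 = 3×2 + 1
2 = 2×1 + 0  (stop)
So 247109/12924 = [19; 8, 3, 9, 2, 3, 3, 2].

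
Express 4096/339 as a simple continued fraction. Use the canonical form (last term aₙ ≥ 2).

4096 = 12*339 + 28
339 = 12*28 + 3
28 = 9*3 + 1
3 = 3*1 + 0  (stop)
So 4096/339 = [12; 12, 9, 3].

[12; 12, 9, 3]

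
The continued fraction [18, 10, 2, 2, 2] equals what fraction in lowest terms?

2262/125

Fold from the inside: start with 2/1.
  2 + 1/2 = 5/2
  2 + 2/5 = 12/5
  10 + 5/12 = 125/12
  18 + 12/125 = 2262/125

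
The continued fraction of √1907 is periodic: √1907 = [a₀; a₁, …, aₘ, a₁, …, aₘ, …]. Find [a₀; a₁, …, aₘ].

[43; 1, 2, 43, 2, 1, 86]

a₀ = ⌊√1907⌋ = 43.
With m₀=0, d₀=1 and mₖ₊₁ = dₖaₖ − mₖ, dₖ₊₁ = (n − mₖ₊₁²)/dₖ, aₖ₊₁ = ⌊(a₀+mₖ₊₁)/dₖ₊₁⌋:
  k=1: m=43, d=58, a=1
  k=2: m=15, d=29, a=2
  k=3: m=43, d=2, a=43
  k=4: m=43, d=29, a=2
  k=5: m=15, d=58, a=1
  k=6: m=43, d=1, a=86
d=1 and a=2a₀=86 at k=6, so the next step gives (m, d) = (43, 58) again — its k=1 value — and the period has length 6.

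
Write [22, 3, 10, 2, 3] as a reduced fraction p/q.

5045/226

Using pₖ = aₖpₖ₋₁ + pₖ₋₂ and qₖ = aₖqₖ₋₁ + qₖ₋₂:
  k=0: a=22, p=22, q=1
  k=1: a=3, p=67, q=3
  k=2: a=10, p=692, q=31
  k=3: a=2, p=1451, q=65
  k=4: a=3, p=5045, q=226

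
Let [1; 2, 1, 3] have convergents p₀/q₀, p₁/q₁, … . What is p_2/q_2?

Using pₖ = aₖpₖ₋₁ + pₖ₋₂, qₖ = aₖqₖ₋₁ + qₖ₋₂ (with p₋₁=1, p₋₂=0, q₋₁=0, q₋₂=1):
  k=0: a=1, p=1, q=1
  k=1: a=2, p=3, q=2
  k=2: a=1, p=4, q=3

4/3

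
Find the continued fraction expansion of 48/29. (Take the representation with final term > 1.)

[1; 1, 1, 1, 9]

48 = 1·29 + 19
29 = 1·19 + 10
19 = 1·10 + 9
10 = 1·9 + 1
9 = 9·1 + 0  (stop)
So 48/29 = [1; 1, 1, 1, 9].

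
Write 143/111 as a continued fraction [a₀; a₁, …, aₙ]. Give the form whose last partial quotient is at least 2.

143 = 1×111 + 32
111 = 3×32 + 15
32 = 2×15 + 2
15 = 7×2 + 1
2 = 2×1 + 0  (stop)
So 143/111 = [1; 3, 2, 7, 2].

[1; 3, 2, 7, 2]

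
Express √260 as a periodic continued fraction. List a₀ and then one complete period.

a₀ = ⌊√260⌋ = 16.
With m₀=0, d₀=1 and mₖ₊₁ = dₖaₖ − mₖ, dₖ₊₁ = (n − mₖ₊₁²)/dₖ, aₖ₊₁ = ⌊(a₀+mₖ₊₁)/dₖ₊₁⌋:
  k=1: m=16, d=4, a=8
  k=2: m=16, d=1, a=32
d=1 and a=2a₀=32 at k=2, so the next step gives (m, d) = (16, 4) again — its k=1 value — and the period has length 2.

[16; 8, 32]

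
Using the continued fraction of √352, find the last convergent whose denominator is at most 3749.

59118/3151

√352 = [18; 1, 3, 5, 9, 5, 3, 1, 36, …] (period length 8).
Convergents:
  p_0/q_0 = 18/1
  p_1/q_1 = 19/1
  p_2/q_2 = 75/4
  p_3/q_3 = 394/21
  p_4/q_4 = 3621/193
  p_5/q_5 = 18499/986
  p_6/q_6 = 59118/3151
  p_7/q_7 = 77617/4137
q_6 = 3151 ≤ 3749 < 4137 = q_7, so the answer is 59118/3151.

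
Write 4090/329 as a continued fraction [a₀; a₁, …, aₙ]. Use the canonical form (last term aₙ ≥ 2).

4090 = 12*329 + 142
329 = 2*142 + 45
142 = 3*45 + 7
45 = 6*7 + 3
7 = 2*3 + 1
3 = 3*1 + 0  (stop)
So 4090/329 = [12; 2, 3, 6, 2, 3].

[12; 2, 3, 6, 2, 3]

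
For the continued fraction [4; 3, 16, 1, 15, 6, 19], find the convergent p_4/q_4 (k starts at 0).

3587/829

Using pₖ = aₖpₖ₋₁ + pₖ₋₂, qₖ = aₖqₖ₋₁ + qₖ₋₂ (with p₋₁=1, p₋₂=0, q₋₁=0, q₋₂=1):
  k=0: a=4, p=4, q=1
  k=1: a=3, p=13, q=3
  k=2: a=16, p=212, q=49
  k=3: a=1, p=225, q=52
  k=4: a=15, p=3587, q=829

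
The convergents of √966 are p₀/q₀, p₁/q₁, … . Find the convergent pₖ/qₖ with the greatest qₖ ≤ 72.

1927/62

√966 = [31; 12, 2, 2, 2, 12, 62, …] (period length 6).
Convergents:
  p_0/q_0 = 31/1
  p_1/q_1 = 373/12
  p_2/q_2 = 777/25
  p_3/q_3 = 1927/62
  p_4/q_4 = 4631/149
q_3 = 62 ≤ 72 < 149 = q_4, so the answer is 1927/62.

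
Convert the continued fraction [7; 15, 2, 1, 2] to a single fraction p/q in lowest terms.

Fold from the inside: start with 2/1.
  1 + 1/2 = 3/2
  2 + 2/3 = 8/3
  15 + 3/8 = 123/8
  7 + 8/123 = 869/123

869/123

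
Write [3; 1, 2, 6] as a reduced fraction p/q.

Using pₖ = aₖpₖ₋₁ + pₖ₋₂ and qₖ = aₖqₖ₋₁ + qₖ₋₂:
  k=0: a=3, p=3, q=1
  k=1: a=1, p=4, q=1
  k=2: a=2, p=11, q=3
  k=3: a=6, p=70, q=19

70/19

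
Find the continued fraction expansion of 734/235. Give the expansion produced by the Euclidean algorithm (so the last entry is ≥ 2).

[3; 8, 9, 1, 2]

734 = 3·235 + 29
235 = 8·29 + 3
29 = 9·3 + 2
3 = 1·2 + 1
2 = 2·1 + 0  (stop)
So 734/235 = [3; 8, 9, 1, 2].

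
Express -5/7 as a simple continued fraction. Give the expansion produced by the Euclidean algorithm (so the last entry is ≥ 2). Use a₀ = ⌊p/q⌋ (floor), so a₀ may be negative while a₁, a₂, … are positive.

-5 = -1·7 + 2
7 = 3·2 + 1
2 = 2·1 + 0  (stop)
So -5/7 = [-1; 3, 2].

[-1; 3, 2]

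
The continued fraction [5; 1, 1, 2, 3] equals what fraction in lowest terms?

Fold from the inside: start with 3/1.
  2 + 1/3 = 7/3
  1 + 3/7 = 10/7
  1 + 7/10 = 17/10
  5 + 10/17 = 95/17

95/17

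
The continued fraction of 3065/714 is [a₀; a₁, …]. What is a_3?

2

3065 = 4·714 + 209   →  a_0 = 4
714 = 3·209 + 87   →  a_1 = 3
209 = 2·87 + 35   →  a_2 = 2
87 = 2·35 + 17   →  a_3 = 2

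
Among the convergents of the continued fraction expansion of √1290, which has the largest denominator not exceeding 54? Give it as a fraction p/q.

431/12

√1290 = [35; 1, 10, 1, 70, …] (period length 4).
Convergents:
  p_0/q_0 = 35/1
  p_1/q_1 = 36/1
  p_2/q_2 = 395/11
  p_3/q_3 = 431/12
  p_4/q_4 = 30565/851
q_3 = 12 ≤ 54 < 851 = q_4, so the answer is 431/12.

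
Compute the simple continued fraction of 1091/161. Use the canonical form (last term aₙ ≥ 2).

1091 = 6*161 + 125
161 = 1*125 + 36
125 = 3*36 + 17
36 = 2*17 + 2
17 = 8*2 + 1
2 = 2*1 + 0  (stop)
So 1091/161 = [6; 1, 3, 2, 8, 2].

[6; 1, 3, 2, 8, 2]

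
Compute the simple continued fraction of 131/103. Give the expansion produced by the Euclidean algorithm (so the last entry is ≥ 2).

[1; 3, 1, 2, 9]

131 = 1×103 + 28
103 = 3×28 + 19
28 = 1×19 + 9
19 = 2×9 + 1
9 = 9×1 + 0  (stop)
So 131/103 = [1; 3, 1, 2, 9].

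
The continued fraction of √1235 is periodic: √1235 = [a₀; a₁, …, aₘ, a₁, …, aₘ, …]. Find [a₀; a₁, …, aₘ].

a₀ = ⌊√1235⌋ = 35.
With m₀=0, d₀=1 and mₖ₊₁ = dₖaₖ − mₖ, dₖ₊₁ = (n − mₖ₊₁²)/dₖ, aₖ₊₁ = ⌊(a₀+mₖ₊₁)/dₖ₊₁⌋:
  k=1: m=35, d=10, a=7
  k=2: m=35, d=1, a=70
d=1 and a=2a₀=70 at k=2, so the next step gives (m, d) = (35, 10) again — its k=1 value — and the period has length 2.

[35; 7, 70]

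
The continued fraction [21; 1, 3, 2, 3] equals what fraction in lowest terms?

Fold from the inside: start with 3/1.
  2 + 1/3 = 7/3
  3 + 3/7 = 24/7
  1 + 7/24 = 31/24
  21 + 24/31 = 675/31

675/31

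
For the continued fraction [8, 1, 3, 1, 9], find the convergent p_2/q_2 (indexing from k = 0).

Using pₖ = aₖpₖ₋₁ + pₖ₋₂, qₖ = aₖqₖ₋₁ + qₖ₋₂ (with p₋₁=1, p₋₂=0, q₋₁=0, q₋₂=1):
  k=0: a=8, p=8, q=1
  k=1: a=1, p=9, q=1
  k=2: a=3, p=35, q=4

35/4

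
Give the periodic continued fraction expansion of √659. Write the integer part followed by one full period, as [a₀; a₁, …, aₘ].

a₀ = ⌊√659⌋ = 25.
With m₀=0, d₀=1 and mₖ₊₁ = dₖaₖ − mₖ, dₖ₊₁ = (n − mₖ₊₁²)/dₖ, aₖ₊₁ = ⌊(a₀+mₖ₊₁)/dₖ₊₁⌋:
  k=1: m=25, d=34, a=1
  k=2: m=9, d=17, a=2
  k=3: m=25, d=2, a=25
  k=4: m=25, d=17, a=2
  k=5: m=9, d=34, a=1
  k=6: m=25, d=1, a=50
d=1 and a=2a₀=50 at k=6, so the next step gives (m, d) = (25, 34) again — its k=1 value — and the period has length 6.

[25; 1, 2, 25, 2, 1, 50]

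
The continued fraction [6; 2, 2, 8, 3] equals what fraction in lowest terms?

Fold from the inside: start with 3/1.
  8 + 1/3 = 25/3
  2 + 3/25 = 53/25
  2 + 25/53 = 131/53
  6 + 53/131 = 839/131

839/131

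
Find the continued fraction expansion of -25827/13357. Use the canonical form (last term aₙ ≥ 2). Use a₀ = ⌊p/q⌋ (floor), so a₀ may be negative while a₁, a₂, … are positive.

[-2; 15, 17, 17, 3]

-25827 = -2×13357 + 887
13357 = 15×887 + 52
887 = 17×52 + 3
52 = 17×3 + 1
3 = 3×1 + 0  (stop)
So -25827/13357 = [-2; 15, 17, 17, 3].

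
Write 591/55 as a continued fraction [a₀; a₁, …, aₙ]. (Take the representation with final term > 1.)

[10; 1, 2, 1, 13]

591 = 10*55 + 41
55 = 1*41 + 14
41 = 2*14 + 13
14 = 1*13 + 1
13 = 13*1 + 0  (stop)
So 591/55 = [10; 1, 2, 1, 13].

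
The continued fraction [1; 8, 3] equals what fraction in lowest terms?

Using pₖ = aₖpₖ₋₁ + pₖ₋₂ and qₖ = aₖqₖ₋₁ + qₖ₋₂:
  k=0: a=1, p=1, q=1
  k=1: a=8, p=9, q=8
  k=2: a=3, p=28, q=25

28/25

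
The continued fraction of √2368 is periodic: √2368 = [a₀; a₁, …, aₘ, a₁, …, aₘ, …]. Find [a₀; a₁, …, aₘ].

a₀ = ⌊√2368⌋ = 48.
With m₀=0, d₀=1 and mₖ₊₁ = dₖaₖ − mₖ, dₖ₊₁ = (n − mₖ₊₁²)/dₖ, aₖ₊₁ = ⌊(a₀+mₖ₊₁)/dₖ₊₁⌋:
  k=1: m=48, d=64, a=1
  k=2: m=16, d=33, a=1
  k=3: m=17, d=63, a=1
  k=4: m=46, d=4, a=23
  k=5: m=46, d=63, a=1
  k=6: m=17, d=33, a=1
  k=7: m=16, d=64, a=1
  k=8: m=48, d=1, a=96
d=1 and a=2a₀=96 at k=8, so the next step gives (m, d) = (48, 64) again — its k=1 value — and the period has length 8.

[48; 1, 1, 1, 23, 1, 1, 1, 96]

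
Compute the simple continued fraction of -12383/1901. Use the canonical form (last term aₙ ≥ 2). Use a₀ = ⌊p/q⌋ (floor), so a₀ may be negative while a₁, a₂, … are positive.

[-7; 2, 17, 2, 3, 3, 2]

-12383 = -7·1901 + 924
1901 = 2·924 + 53
924 = 17·53 + 23
53 = 2·23 + 7
23 = 3·7 + 2
7 = 3·2 + 1
2 = 2·1 + 0  (stop)
So -12383/1901 = [-7; 2, 17, 2, 3, 3, 2].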